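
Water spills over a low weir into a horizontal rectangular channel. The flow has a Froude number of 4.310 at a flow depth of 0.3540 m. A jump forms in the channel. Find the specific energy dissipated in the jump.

ΔE = 1.550 m

Fr₁ = 4.310 (given).
Sequent-depth ratio: y₂/y₁ = ½[√(1 + 8Fr₁²) − 1] = ½[√149.61 − 1] = 5.616.
y₂ = 5.616 × 0.3540 = 1.988 m.
Head loss: ΔE = (y₂ − y₁)³/(4y₁y₂) = (1.988 − 0.3540)³/(4×0.3540×1.988) = 4.362/2.815 = 1.550 m.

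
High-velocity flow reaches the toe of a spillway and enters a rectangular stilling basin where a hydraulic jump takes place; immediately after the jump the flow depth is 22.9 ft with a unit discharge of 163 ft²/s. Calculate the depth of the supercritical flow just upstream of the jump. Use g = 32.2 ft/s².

y₁ = 2.80 ft

V₂ = q/y₂ = 163/22.9 = 7.12 ft/s; Fr₂ = V₂/√(g·y₂) = 0.262.
The Bélanger relation is symmetric: y₁/y₂ = ½[√(1 + 8Fr₂²) − 1] = ½[√1.550 − 1] = 0.122.
y₁ = 0.122 × 22.9 = 2.80 ft.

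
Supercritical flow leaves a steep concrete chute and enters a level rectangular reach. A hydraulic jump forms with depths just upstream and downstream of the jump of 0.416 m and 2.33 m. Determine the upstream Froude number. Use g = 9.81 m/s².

For a rectangular channel the momentum equation gives q² = ½·g·y₁·y₂·(y₁ + y₂) = ½×9.81×0.416×2.33×2.75 = 13.1.
q = √13.1 = 3.61 m²/s.
V₁ = q/y₁ = 8.69 m/s; Fr₁ = V₁/√(g·y₁) = 4.30.

Fr₁ = 4.30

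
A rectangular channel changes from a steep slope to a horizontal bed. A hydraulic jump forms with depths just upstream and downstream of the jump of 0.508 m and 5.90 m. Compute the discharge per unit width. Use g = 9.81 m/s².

For a rectangular channel the momentum equation gives q² = ½·g·y₁·y₂·(y₁ + y₂) = ½×9.81×0.508×5.90×6.41 = 94.2.
q = √94.2 = 9.71 m²/s.

q = 9.71 m²/s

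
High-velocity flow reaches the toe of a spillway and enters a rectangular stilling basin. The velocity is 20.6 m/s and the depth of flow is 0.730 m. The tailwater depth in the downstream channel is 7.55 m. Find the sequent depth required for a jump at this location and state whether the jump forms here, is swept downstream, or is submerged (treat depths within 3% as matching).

y₂ = 7.59 m; the jump forms here

Fr₁ = V₁/√(g·y₁) = 20.6/√(9.81×0.730) = 7.70.
Sequent-depth ratio: y₂/y₁ = ½[√(1 + 8Fr₁²) − 1] = ½[√475.1 − 1] = 10.4.
y₂ = 10.4 × 0.730 = 7.59 m.
Tailwater y_tw = 7.55 m: y_tw ≈ y₂, so the jump forms here.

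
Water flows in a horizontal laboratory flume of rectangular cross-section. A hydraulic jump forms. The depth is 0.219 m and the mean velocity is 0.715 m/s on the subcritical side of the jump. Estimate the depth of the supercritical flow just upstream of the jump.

Fr₂ = V₂/√(g·y₂) = 0.715/√(9.81×0.219) = 0.488.
Applying the sequent-depth relation in reverse, y₁/y₂ = ½[√(1 + 8Fr₂²) − 1] = ½[√2.904 − 1] = 0.352.
y₁ = 0.352 × 0.219 = 0.0771 m.

y₁ = 0.0771 m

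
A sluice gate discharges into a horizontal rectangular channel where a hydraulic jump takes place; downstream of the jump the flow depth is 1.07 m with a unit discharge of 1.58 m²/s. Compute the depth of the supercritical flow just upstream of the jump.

V₂ = q/y₂ = 1.58/1.07 = 1.48 m/s; Fr₂ = V₂/√(g·y₂) = 0.456.
Since the conjugate-depth ratio holds either way, y₁/y₂ = ½[√(1 + 8Fr₂²) − 1] = ½[√2.662 − 1] = 0.316.
y₁ = 0.316 × 1.07 = 0.338 m.

y₁ = 0.338 m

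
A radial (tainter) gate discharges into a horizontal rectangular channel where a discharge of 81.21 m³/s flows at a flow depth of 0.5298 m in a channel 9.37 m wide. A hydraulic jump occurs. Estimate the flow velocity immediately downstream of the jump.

q = Q/b = 81.21/9.37 = 8.667 m²/s; V₁ = q/y₁ = 16.36 m/s. Fr₁ = V₁/√(g·y₁) = 7.176.
From the momentum equation for a rectangular channel, y₂/y₁ = ½[√(1 + 8Fr₁²) − 1] = ½[√412.93 − 1] = 9.660.
y₂ = 9.660 × 0.5298 = 5.118 m.
V₂ = q/y₂ = 8.667/5.118 = 1.693 m/s.

V₂ = 1.693 m/s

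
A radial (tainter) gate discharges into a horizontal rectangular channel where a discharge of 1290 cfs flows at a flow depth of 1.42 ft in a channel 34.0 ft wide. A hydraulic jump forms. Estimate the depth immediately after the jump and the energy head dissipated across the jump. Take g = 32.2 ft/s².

q = Q/b = 1290/34.0 = 37.9 ft²/s; V₁ = q/y₁ = 26.7 ft/s. Fr₁ = V₁/√(g·y₁) = 3.95.
Conjugate-depth relation: y₂/y₁ = ½[√(1 + 8Fr₁²) − 1] = ½[√125.9 − 1] = 5.11.
y₂ = 5.11 × 1.42 = 7.26 ft.
V₂ = q/y₂ = 37.9/7.26 = 5.23 ft/s. E₁ = y₁ + V₁²/2g = 12.5 ft; E₂ = y₂ + V₂²/2g = 7.68 ft. ΔE = E₁ − E₂ = 4.82 ft.

y₂ = 7.26 ft; ΔE = 4.82 ft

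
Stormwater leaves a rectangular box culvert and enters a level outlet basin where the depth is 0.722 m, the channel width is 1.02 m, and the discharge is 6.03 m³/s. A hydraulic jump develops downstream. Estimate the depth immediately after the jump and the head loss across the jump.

q = Q/b = 6.03/1.02 = 5.91 m²/s; V₁ = q/y₁ = 8.19 m/s. Fr₁ = V₁/√(g·y₁) = 3.08.
Bélanger equation: y₂/y₁ = ½[√(1 + 8Fr₁²) − 1] = ½[√76.73 − 1] = 3.88.
y₂ = 3.88 × 0.722 = 2.80 m.
Head loss: ΔE = (y₂ − y₁)³/(4y₁y₂) = (2.80 − 0.722)³/(4×0.722×2.80) = 8.99/8.09 = 1.11 m.

y₂ = 2.80 m; ΔE = 1.11 m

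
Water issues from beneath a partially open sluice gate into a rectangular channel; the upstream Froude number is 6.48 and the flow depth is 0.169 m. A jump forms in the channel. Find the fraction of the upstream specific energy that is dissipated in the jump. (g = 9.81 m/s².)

Fr₁ = 6.48 (given).
By Bélanger, y₂/y₁ = ½[√(1 + 8Fr₁²) − 1] = ½[√336.9 − 1] = 8.68.
y₂ = 8.68 × 0.169 = 1.47 m.
E₁ = y₁(1 + Fr₁²/2) = 0.169×(1 + 6.48²/2) = 3.72 m. ΔE = (y₂ − y₁)³/(4y₁y₂) = 2.20 m. ΔE/E₁ = 2.20/3.72 = 0.593.

ΔE/E₁ = 0.593 (59.3%)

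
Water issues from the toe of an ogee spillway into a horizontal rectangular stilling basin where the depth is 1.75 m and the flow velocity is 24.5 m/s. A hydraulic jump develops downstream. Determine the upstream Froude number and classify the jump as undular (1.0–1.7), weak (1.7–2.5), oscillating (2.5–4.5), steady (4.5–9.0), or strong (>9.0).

Fr₁ = 5.91; steady jump

Fr₁ = V₁/√(g·y₁) = 24.5/√(9.81×1.75) = 5.91.
Fr₁ = 5.91 lies in the steady range.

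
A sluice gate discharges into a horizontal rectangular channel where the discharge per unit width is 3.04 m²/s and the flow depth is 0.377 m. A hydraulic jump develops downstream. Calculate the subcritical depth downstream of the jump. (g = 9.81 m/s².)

y₂ = 2.05 m

V₁ = q/y₁ = 3.04/0.377 = 8.06 m/s. Fr₁ = V₁/√(g·y₁) = 8.06/√(9.81×0.377) = 4.19.
By Bélanger, y₂/y₁ = ½[√(1 + 8Fr₁²) − 1] = ½[√141.7 − 1] = 5.45.
y₂ = 5.45 × 0.377 = 2.05 m.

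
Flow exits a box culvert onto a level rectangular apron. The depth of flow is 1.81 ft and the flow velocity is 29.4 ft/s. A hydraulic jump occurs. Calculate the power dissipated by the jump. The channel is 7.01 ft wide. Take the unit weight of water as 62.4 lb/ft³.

P = 241 hp

Fr₁ = V₁/√(g·y₁) = 29.4/√(32.2×1.81) = 3.85.
Bélanger equation: y₂/y₁ = ½[√(1 + 8Fr₁²) − 1] = ½[√119.6 − 1] = 4.97.
y₂ = 4.97 × 1.81 = 8.99 ft.
Head loss: ΔE = (y₂ − y₁)³/(4y₁y₂) = (8.99 − 1.81)³/(4×1.81×8.99) = 371/65.1 = 5.69 ft.
q = V₁·y₁ = 29.4 × 1.81 = 53.2 ft²/s. Q = q·b = 53.2 × 7.01 = 373 cfs. P = γ·Q·ΔE/550 = 62.4 × 373 × 5.69 / 550 = 241 hp.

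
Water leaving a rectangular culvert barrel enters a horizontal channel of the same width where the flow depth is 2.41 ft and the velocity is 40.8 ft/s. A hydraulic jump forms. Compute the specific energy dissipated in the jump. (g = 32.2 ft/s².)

ΔE = 12.9 ft

Fr₁ = V₁/√(g·y₁) = 40.8/√(32.2×2.41) = 4.63.
Bélanger equation: y₂/y₁ = ½[√(1 + 8Fr₁²) − 1] = ½[√172.6 − 1] = 6.07.
y₂ = 6.07 × 2.41 = 14.6 ft.
q = V₁·y₁ = 40.8 × 2.41 = 98.3 ft²/s. V₂ = q/y₂ = 98.3/14.6 = 6.72 ft/s. E₁ = y₁ + V₁²/2g = 28.3 ft; E₂ = y₂ + V₂²/2g = 15.3 ft. ΔE = E₁ − E₂ = 12.9 ft.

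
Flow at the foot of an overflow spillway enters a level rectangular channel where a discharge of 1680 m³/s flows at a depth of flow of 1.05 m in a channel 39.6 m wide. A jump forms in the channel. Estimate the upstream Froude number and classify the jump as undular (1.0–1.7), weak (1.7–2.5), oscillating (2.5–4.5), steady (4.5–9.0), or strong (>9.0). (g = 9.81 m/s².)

q = Q/b = 1680/39.6 = 42.4 m²/s; V₁ = q/y₁ = 40.4 m/s. Fr₁ = V₁/√(g·y₁) = 12.6.
Fr₁ = 12.6 lies in the strong range.

Fr₁ = 12.6; strong jump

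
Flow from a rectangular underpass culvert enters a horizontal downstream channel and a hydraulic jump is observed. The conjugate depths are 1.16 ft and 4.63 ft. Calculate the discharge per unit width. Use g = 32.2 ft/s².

For a rectangular channel the momentum equation gives q² = ½·g·y₁·y₂·(y₁ + y₂) = ½×32.2×1.16×4.63×5.79 = 501.
q = √501 = 22.4 ft²/s.

q = 22.4 ft²/s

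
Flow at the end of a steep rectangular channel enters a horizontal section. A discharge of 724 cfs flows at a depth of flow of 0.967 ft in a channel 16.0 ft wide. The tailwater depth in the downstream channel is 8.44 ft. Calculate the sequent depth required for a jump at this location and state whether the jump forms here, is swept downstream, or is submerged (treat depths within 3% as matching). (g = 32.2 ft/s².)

y₂ = 11.0 ft; the jump is swept downstream

q = Q/b = 724/16.0 = 45.2 ft²/s; V₁ = q/y₁ = 46.8 ft/s. Fr₁ = V₁/√(g·y₁) = 8.39.
By Bélanger, y₂/y₁ = ½[√(1 + 8Fr₁²) − 1] = ½[√563.6 − 1] = 11.4.
y₂ = 11.4 × 0.967 = 11.0 ft.
Tailwater y_tw = 8.44 ft: y_tw < y₂, so the jump is swept downstream.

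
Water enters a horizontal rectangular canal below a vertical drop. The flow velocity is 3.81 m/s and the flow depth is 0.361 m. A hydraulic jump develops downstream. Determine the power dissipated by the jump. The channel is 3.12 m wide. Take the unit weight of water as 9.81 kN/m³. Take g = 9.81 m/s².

Fr₁ = V₁/√(g·y₁) = 3.81/√(9.81×0.361) = 2.02.
Bélanger equation: y₂/y₁ = ½[√(1 + 8Fr₁²) − 1] = ½[√33.79 − 1] = 2.41.
y₂ = 2.41 × 0.361 = 0.869 m.
Head loss: ΔE = (y₂ − y₁)³/(4y₁y₂) = (0.869 − 0.361)³/(4×0.361×0.869) = 0.131/1.25 = 0.104 m.
q = V₁·y₁ = 3.81 × 0.361 = 1.38 m²/s. Q = q·b = 1.38 × 3.12 = 4.29 m³/s. P = γ·Q·ΔE = 9.81 × 4.29 × 0.104 = 4.39 kW.

P = 4.39 kW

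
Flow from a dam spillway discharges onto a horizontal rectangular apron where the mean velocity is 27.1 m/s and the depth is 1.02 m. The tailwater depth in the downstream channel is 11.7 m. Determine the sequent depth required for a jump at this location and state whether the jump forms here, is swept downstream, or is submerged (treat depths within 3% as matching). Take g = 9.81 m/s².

Fr₁ = V₁/√(g·y₁) = 27.1/√(9.81×1.02) = 8.57.
By Bélanger, y₂/y₁ = ½[√(1 + 8Fr₁²) − 1] = ½[√588.2 − 1] = 11.6.
y₂ = 11.6 × 1.02 = 11.9 m.
Tailwater y_tw = 11.7 m: y_tw ≈ y₂, so the jump forms here.

y₂ = 11.9 m; the jump forms here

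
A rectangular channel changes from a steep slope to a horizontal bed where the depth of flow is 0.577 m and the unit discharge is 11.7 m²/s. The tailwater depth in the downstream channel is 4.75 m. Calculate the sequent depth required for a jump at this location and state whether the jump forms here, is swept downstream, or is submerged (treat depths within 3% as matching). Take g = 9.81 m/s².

y₂ = 6.67 m; the jump is swept downstream

V₁ = q/y₁ = 11.7/0.577 = 20.3 m/s. Fr₁ = V₁/√(g·y₁) = 20.3/√(9.81×0.577) = 8.52.
Sequent-depth ratio: y₂/y₁ = ½[√(1 + 8Fr₁²) − 1] = ½[√582.1 − 1] = 11.6.
y₂ = 11.6 × 0.577 = 6.67 m.
Tailwater y_tw = 4.75 m: y_tw < y₂, so the jump is swept downstream.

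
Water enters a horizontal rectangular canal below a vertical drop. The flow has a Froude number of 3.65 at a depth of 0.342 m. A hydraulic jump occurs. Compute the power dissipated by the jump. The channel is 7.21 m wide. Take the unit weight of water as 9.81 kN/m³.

Fr₁ = 3.65 (given).
Sequent-depth ratio: y₂/y₁ = ½[√(1 + 8Fr₁²) − 1] = ½[√107.6 − 1] = 4.69.
y₂ = 4.69 × 0.342 = 1.60 m.
Head loss: ΔE = (y₂ − y₁)³/(4y₁y₂) = (1.60 − 0.342)³/(4×0.342×1.60) = 2.00/2.19 = 0.914 m.
V₁ = Fr₁·√(g·y₁) = 3.65×√(9.81×0.342) = 6.69 m/s; q = V₁·y₁ = 2.29 m²/s. Q = q·b = 2.29 × 7.21 = 16.5 m³/s. P = γ·Q·ΔE = 9.81 × 16.5 × 0.914 = 148 kW.

P = 148 kW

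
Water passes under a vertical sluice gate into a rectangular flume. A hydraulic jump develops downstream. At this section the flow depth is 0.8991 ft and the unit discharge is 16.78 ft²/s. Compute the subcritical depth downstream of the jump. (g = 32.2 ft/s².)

V₁ = q/y₁ = 16.78/0.8991 = 18.66 ft/s. Fr₁ = V₁/√(g·y₁) = 18.66/√(32.2×0.8991) = 3.469.
Sequent-depth ratio: y₂/y₁ = ½[√(1 + 8Fr₁²) − 1] = ½[√97.249 − 1] = 4.431.
y₂ = 4.431 × 0.8991 = 3.984 ft.

y₂ = 3.984 ft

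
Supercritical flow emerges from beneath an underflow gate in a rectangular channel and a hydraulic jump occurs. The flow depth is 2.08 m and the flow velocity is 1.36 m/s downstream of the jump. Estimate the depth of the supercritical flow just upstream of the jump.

Fr₂ = V₂/√(g·y₂) = 1.36/√(9.81×2.08) = 0.301.
The Bélanger relation is symmetric: y₁/y₂ = ½[√(1 + 8Fr₂²) − 1] = ½[√1.725 − 1] = 0.157.
y₁ = 0.157 × 2.08 = 0.326 m.

y₁ = 0.326 m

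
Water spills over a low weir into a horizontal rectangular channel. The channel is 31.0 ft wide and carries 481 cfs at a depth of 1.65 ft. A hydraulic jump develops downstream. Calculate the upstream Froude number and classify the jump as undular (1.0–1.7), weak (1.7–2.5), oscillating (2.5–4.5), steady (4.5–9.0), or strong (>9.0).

Fr₁ = 1.29; undular jump

q = Q/b = 481/31.0 = 15.5 ft²/s; V₁ = q/y₁ = 9.40 ft/s. Fr₁ = V₁/√(g·y₁) = 1.29.
Fr₁ = 1.29 lies in the undular range.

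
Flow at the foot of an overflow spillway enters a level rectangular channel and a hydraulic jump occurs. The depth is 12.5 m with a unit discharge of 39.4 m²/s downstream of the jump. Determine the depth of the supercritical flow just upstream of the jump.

y₁ = 1.77 m

V₂ = q/y₂ = 39.4/12.5 = 3.15 m/s; Fr₂ = V₂/√(g·y₂) = 0.285.
Applying the sequent-depth relation in reverse, y₁/y₂ = ½[√(1 + 8Fr₂²) − 1] = ½[√1.648 − 1] = 0.142.
y₁ = 0.142 × 12.5 = 1.77 m.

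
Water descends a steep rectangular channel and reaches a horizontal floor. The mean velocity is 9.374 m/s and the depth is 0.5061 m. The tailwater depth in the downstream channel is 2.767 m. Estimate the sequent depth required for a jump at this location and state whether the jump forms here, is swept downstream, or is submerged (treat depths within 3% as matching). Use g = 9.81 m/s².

Fr₁ = V₁/√(g·y₁) = 9.374/√(9.81×0.5061) = 4.207.
By Bélanger, y₂/y₁ = ½[√(1 + 8Fr₁²) − 1] = ½[√142.59 − 1] = 5.471.
y₂ = 5.471 × 0.5061 = 2.769 m.
Tailwater y_tw = 2.767 m: y_tw ≈ y₂, so the jump forms here.

y₂ = 2.769 m; the jump forms here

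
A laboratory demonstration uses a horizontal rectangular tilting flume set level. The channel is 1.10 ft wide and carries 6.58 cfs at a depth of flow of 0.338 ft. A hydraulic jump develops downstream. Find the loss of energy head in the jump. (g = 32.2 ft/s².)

q = Q/b = 6.58/1.10 = 5.98 ft²/s; V₁ = q/y₁ = 17.7 ft/s. Fr₁ = V₁/√(g·y₁) = 5.36.
By Bélanger, y₂/y₁ = ½[√(1 + 8Fr₁²) − 1] = ½[√231.2 − 1] = 7.10.
y₂ = 7.10 × 0.338 = 2.40 ft.
Head loss: ΔE = (y₂ − y₁)³/(4y₁y₂) = (2.40 − 0.338)³/(4×0.338×2.40) = 8.78/3.25 = 2.70 ft.

ΔE = 2.70 ft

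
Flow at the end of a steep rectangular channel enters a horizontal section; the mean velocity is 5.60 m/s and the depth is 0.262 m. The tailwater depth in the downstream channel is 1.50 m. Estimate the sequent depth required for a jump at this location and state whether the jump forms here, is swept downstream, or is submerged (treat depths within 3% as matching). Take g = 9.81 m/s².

y₂ = 1.17 m; the jump is submerged

Fr₁ = V₁/√(g·y₁) = 5.60/√(9.81×0.262) = 3.49.
By Bélanger, y₂/y₁ = ½[√(1 + 8Fr₁²) − 1] = ½[√98.61 − 1] = 4.47.
y₂ = 4.47 × 0.262 = 1.17 m.
Tailwater y_tw = 1.50 m: y_tw > y₂, so the jump is submerged.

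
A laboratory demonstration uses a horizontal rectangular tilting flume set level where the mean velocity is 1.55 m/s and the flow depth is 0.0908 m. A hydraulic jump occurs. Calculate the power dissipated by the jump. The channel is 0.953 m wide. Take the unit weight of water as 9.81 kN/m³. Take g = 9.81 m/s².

Fr₁ = V₁/√(g·y₁) = 1.55/√(9.81×0.0908) = 1.64.
From the momentum equation for a rectangular channel, y₂/y₁ = ½[√(1 + 8Fr₁²) − 1] = ½[√22.58 − 1] = 1.88.
y₂ = 1.88 × 0.0908 = 0.170 m.
Head loss: ΔE = (y₂ − y₁)³/(4y₁y₂) = (0.170 − 0.0908)³/(4×0.0908×0.170) = 0.000503/0.0619 = 0.00813 m.
q = V₁·y₁ = 1.55 × 0.0908 = 0.141 m²/s. Q = q·b = 0.141 × 0.953 = 0.134 m³/s. P = γ·Q·ΔE = 9.81 × 0.134 × 0.00813 = 0.0107 kW.

P = 0.0107 kW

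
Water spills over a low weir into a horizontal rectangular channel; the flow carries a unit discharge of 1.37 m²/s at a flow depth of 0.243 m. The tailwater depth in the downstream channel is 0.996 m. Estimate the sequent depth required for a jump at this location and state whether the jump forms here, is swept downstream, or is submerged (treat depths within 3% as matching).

V₁ = q/y₁ = 1.37/0.243 = 5.64 m/s. Fr₁ = V₁/√(g·y₁) = 5.64/√(9.81×0.243) = 3.65.
From the momentum equation for a rectangular channel, y₂/y₁ = ½[√(1 + 8Fr₁²) − 1] = ½[√107.7 − 1] = 4.69.
y₂ = 4.69 × 0.243 = 1.14 m.
Tailwater y_tw = 0.996 m: y_tw < y₂, so the jump is swept downstream.

y₂ = 1.14 m; the jump is swept downstream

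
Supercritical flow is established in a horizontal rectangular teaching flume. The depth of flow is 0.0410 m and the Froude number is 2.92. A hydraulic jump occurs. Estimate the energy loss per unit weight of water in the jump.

ΔE = 0.0527 m

Fr₁ = 2.92 (given).
Sequent-depth ratio: y₂/y₁ = ½[√(1 + 8Fr₁²) − 1] = ½[√69.21 − 1] = 3.66.
y₂ = 3.66 × 0.0410 = 0.150 m.
Head loss: ΔE = (y₂ − y₁)³/(4y₁y₂) = (0.150 − 0.0410)³/(4×0.0410×0.150) = 0.00130/0.0246 = 0.0527 m.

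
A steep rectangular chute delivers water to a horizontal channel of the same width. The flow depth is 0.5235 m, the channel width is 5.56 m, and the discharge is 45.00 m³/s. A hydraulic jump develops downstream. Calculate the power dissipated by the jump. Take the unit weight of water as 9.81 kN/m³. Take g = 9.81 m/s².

q = Q/b = 45.00/5.56 = 8.094 m²/s; V₁ = q/y₁ = 15.46 m/s. Fr₁ = V₁/√(g·y₁) = 6.822.
Sequent-depth ratio: y₂/y₁ = ½[√(1 + 8Fr₁²) − 1] = ½[√373.35 − 1] = 9.161.
y₂ = 9.161 × 0.5235 = 4.796 m.
Head loss: ΔE = (y₂ − y₁)³/(4y₁y₂) = (4.796 − 0.5235)³/(4×0.5235×4.796) = 77.98/10.04 = 7.765 m.
P = γ·Q·ΔE = 9.81 × 45.00 × 7.765 = 3428 kW.

P = 3428 kW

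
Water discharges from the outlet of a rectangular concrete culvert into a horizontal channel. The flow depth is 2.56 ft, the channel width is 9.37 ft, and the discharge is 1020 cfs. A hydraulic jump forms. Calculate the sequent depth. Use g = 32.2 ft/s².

q = Q/b = 1020/9.37 = 109 ft²/s; V₁ = q/y₁ = 42.5 ft/s. Fr₁ = V₁/√(g·y₁) = 4.68.
Sequent-depth ratio: y₂/y₁ = ½[√(1 + 8Fr₁²) − 1] = ½[√176.5 − 1] = 6.14.
y₂ = 6.14 × 2.56 = 15.7 ft.

y₂ = 15.7 ft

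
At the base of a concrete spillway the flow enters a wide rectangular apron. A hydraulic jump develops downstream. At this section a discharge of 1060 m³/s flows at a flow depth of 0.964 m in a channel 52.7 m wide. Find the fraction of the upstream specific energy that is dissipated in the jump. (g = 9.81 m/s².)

q = Q/b = 1060/52.7 = 20.1 m²/s; V₁ = q/y₁ = 20.9 m/s. Fr₁ = V₁/√(g·y₁) = 6.78.
Bélanger equation: y₂/y₁ = ½[√(1 + 8Fr₁²) − 1] = ½[√369.3 − 1] = 9.11.
y₂ = 9.11 × 0.964 = 8.78 m.
E₁ = y₁ + V₁²/2g = 23.2 m. ΔE = (y₂ − y₁)³/(4y₁y₂) = 14.1 m. ΔE/E₁ = 14.1/23.2 = 0.609.

ΔE/E₁ = 0.609 (60.9%)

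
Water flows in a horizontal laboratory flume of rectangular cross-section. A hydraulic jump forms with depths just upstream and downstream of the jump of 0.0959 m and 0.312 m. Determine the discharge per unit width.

q = 0.245 m²/s

For a rectangular channel the momentum equation gives q² = ½·g·y₁·y₂·(y₁ + y₂) = ½×9.81×0.0959×0.312×0.408 = 0.0599.
q = √0.0599 = 0.245 m²/s.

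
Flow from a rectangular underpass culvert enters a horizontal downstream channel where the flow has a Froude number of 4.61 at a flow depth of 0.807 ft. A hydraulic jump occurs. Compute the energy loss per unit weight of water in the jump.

Fr₁ = 4.61 (given).
Sequent-depth ratio: y₂/y₁ = ½[√(1 + 8Fr₁²) − 1] = ½[√171.0 − 1] = 6.04.
y₂ = 6.04 × 0.807 = 4.87 ft.
V₁ = Fr₁·√(g·y₁) = 4.61×√(32.2×0.807) = 23.5 ft/s; q = V₁·y₁ = 19.0 ft²/s. V₂ = q/y₂ = 19.0/4.87 = 3.89 ft/s. E₁ = y₁ + V₁²/2g = 9.38 ft; E₂ = y₂ + V₂²/2g = 5.11 ft. ΔE = E₁ − E₂ = 4.27 ft.

ΔE = 4.27 ft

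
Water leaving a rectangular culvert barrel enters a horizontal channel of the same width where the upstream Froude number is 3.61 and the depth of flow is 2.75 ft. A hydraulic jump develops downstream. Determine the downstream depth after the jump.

Fr₁ = 3.61 (given).
From the momentum equation for a rectangular channel, y₂/y₁ = ½[√(1 + 8Fr₁²) − 1] = ½[√105.3 − 1] = 4.63.
y₂ = 4.63 × 2.75 = 12.7 ft.

y₂ = 12.7 ft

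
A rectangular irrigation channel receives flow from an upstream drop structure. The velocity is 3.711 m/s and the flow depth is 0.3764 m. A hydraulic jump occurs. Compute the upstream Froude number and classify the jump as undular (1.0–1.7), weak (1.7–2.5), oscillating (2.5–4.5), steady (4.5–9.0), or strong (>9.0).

Fr₁ = V₁/√(g·y₁) = 3.711/√(9.81×0.3764) = 1.931.
Fr₁ = 1.931 lies in the weak range.

Fr₁ = 1.931; weak jump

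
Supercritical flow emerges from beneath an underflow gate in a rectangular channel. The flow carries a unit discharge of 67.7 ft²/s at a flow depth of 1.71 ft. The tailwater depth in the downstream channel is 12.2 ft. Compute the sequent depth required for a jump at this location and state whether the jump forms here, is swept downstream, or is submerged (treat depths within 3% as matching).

y₂ = 12.1 ft; the jump forms here

V₁ = q/y₁ = 67.7/1.71 = 39.6 ft/s. Fr₁ = V₁/√(g·y₁) = 39.6/√(32.2×1.71) = 5.34.
Conjugate-depth relation: y₂/y₁ = ½[√(1 + 8Fr₁²) − 1] = ½[√228.7 − 1] = 7.06.
y₂ = 7.06 × 1.71 = 12.1 ft.
Tailwater y_tw = 12.2 ft: y_tw ≈ y₂, so the jump forms here.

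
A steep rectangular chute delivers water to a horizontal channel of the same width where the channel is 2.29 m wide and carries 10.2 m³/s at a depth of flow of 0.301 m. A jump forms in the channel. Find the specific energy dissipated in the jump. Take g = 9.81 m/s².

q = Q/b = 10.2/2.29 = 4.45 m²/s; V₁ = q/y₁ = 14.8 m/s. Fr₁ = V₁/√(g·y₁) = 8.61.
Sequent-depth ratio: y₂/y₁ = ½[√(1 + 8Fr₁²) − 1] = ½[√594.3 − 1] = 11.7.
y₂ = 11.7 × 0.301 = 3.52 m.
V₂ = q/y₂ = 4.45/3.52 = 1.27 m/s. E₁ = y₁ + V₁²/2g = 11.5 m; E₂ = y₂ + V₂²/2g = 3.60 m. ΔE = E₁ − E₂ = 7.86 m.

ΔE = 7.86 m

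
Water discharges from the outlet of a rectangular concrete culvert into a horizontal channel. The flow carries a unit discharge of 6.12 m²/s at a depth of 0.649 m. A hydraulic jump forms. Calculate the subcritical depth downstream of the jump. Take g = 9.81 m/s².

y₂ = 3.12 m

V₁ = q/y₁ = 6.12/0.649 = 9.43 m/s. Fr₁ = V₁/√(g·y₁) = 9.43/√(9.81×0.649) = 3.74.
From the momentum equation for a rectangular channel, y₂/y₁ = ½[√(1 + 8Fr₁²) − 1] = ½[√112.7 − 1] = 4.81.
y₂ = 4.81 × 0.649 = 3.12 m.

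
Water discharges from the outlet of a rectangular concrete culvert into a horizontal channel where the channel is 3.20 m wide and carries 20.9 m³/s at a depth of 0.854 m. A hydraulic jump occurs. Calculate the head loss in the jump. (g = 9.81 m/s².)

ΔE = 0.764 m

q = Q/b = 20.9/3.20 = 6.53 m²/s; V₁ = q/y₁ = 7.65 m/s. Fr₁ = V₁/√(g·y₁) = 2.64.
Conjugate-depth relation: y₂/y₁ = ½[√(1 + 8Fr₁²) − 1] = ½[√56.85 − 1] = 3.27.
y₂ = 3.27 × 0.854 = 2.79 m.
V₂ = q/y₂ = 6.53/2.79 = 2.34 m/s. E₁ = y₁ + V₁²/2g = 3.84 m; E₂ = y₂ + V₂²/2g = 3.07 m. ΔE = E₁ − E₂ = 0.764 m.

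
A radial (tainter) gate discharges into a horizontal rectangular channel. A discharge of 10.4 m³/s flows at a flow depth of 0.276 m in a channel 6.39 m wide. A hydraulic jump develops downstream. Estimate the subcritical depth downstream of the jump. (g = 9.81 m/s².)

q = Q/b = 10.4/6.39 = 1.63 m²/s; V₁ = q/y₁ = 5.90 m/s. Fr₁ = V₁/√(g·y₁) = 3.58.
From the momentum equation for a rectangular channel, y₂/y₁ = ½[√(1 + 8Fr₁²) − 1] = ½[√103.7 − 1] = 4.59.
y₂ = 4.59 × 0.276 = 1.27 m.

y₂ = 1.27 m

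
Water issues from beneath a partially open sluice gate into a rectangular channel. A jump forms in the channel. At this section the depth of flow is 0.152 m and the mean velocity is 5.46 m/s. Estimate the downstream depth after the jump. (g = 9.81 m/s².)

y₂ = 0.888 m

Fr₁ = V₁/√(g·y₁) = 5.46/√(9.81×0.152) = 4.47.
By Bélanger, y₂/y₁ = ½[√(1 + 8Fr₁²) − 1] = ½[√160.9 − 1] = 5.84.
y₂ = 5.84 × 0.152 = 0.888 m.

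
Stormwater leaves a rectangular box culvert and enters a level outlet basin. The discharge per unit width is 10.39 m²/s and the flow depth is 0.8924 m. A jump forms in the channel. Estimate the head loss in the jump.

V₁ = q/y₁ = 10.39/0.8924 = 11.64 m/s. Fr₁ = V₁/√(g·y₁) = 11.64/√(9.81×0.8924) = 3.935.
Sequent-depth ratio: y₂/y₁ = ½[√(1 + 8Fr₁²) − 1] = ½[√124.87 − 1] = 5.087.
y₂ = 5.087 × 0.8924 = 4.540 m.
V₂ = q/y₂ = 10.39/4.540 = 2.289 m/s. E₁ = y₁ + V₁²/2g = 7.801 m; E₂ = y₂ + V₂²/2g = 4.807 m. ΔE = E₁ − E₂ = 2.994 m.

ΔE = 2.994 m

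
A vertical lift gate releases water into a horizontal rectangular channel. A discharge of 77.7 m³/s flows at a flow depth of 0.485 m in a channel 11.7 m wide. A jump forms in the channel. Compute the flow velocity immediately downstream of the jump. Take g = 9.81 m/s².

V₂ = 1.63 m/s

q = Q/b = 77.7/11.7 = 6.64 m²/s; V₁ = q/y₁ = 13.7 m/s. Fr₁ = V₁/√(g·y₁) = 6.28.
Bélanger equation: y₂/y₁ = ½[√(1 + 8Fr₁²) − 1] = ½[√316.3 − 1] = 8.39.
y₂ = 8.39 × 0.485 = 4.07 m.
V₂ = q/y₂ = 6.64/4.07 = 1.63 m/s.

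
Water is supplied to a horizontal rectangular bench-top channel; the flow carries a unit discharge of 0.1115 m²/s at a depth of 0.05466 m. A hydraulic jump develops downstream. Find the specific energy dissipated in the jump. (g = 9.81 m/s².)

ΔE = 0.05941 m

V₁ = q/y₁ = 0.1115/0.05466 = 2.040 m/s. Fr₁ = V₁/√(g·y₁) = 2.040/√(9.81×0.05466) = 2.786.
By Bélanger, y₂/y₁ = ½[√(1 + 8Fr₁²) − 1] = ½[√63.081 − 1] = 3.471.
y₂ = 3.471 × 0.05466 = 0.1897 m.
Head loss: ΔE = (y₂ − y₁)³/(4y₁y₂) = (0.1897 − 0.05466)³/(4×0.05466×0.1897) = 0.002464/0.04148 = 0.05941 m.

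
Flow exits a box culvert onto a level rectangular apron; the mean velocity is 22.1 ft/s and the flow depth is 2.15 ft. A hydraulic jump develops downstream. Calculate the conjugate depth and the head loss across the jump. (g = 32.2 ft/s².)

Fr₁ = V₁/√(g·y₁) = 22.1/√(32.2×2.15) = 2.66.
By Bélanger, y₂/y₁ = ½[√(1 + 8Fr₁²) − 1] = ½[√57.44 − 1] = 3.29.
y₂ = 3.29 × 2.15 = 7.07 ft.
Head loss: ΔE = (y₂ − y₁)³/(4y₁y₂) = (7.07 − 2.15)³/(4×2.15×7.07) = 119/60.8 = 1.96 ft.

y₂ = 7.07 ft; ΔE = 1.96 ft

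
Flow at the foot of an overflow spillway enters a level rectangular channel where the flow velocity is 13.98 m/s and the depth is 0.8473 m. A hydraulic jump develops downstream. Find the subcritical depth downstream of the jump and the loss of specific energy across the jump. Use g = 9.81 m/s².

y₂ = 5.402 m; ΔE = 5.161 m

Fr₁ = V₁/√(g·y₁) = 13.98/√(9.81×0.8473) = 4.849.
Sequent-depth ratio: y₂/y₁ = ½[√(1 + 8Fr₁²) − 1] = ½[√189.10 − 1] = 6.376.
y₂ = 6.376 × 0.8473 = 5.402 m.
Head loss: ΔE = (y₂ − y₁)³/(4y₁y₂) = (5.402 − 0.8473)³/(4×0.8473×5.402) = 94.50/18.31 = 5.161 m.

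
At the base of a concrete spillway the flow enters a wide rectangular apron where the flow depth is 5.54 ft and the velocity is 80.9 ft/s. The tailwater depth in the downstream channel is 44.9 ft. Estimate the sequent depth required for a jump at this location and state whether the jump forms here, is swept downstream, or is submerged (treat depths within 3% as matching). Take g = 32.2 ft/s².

y₂ = 44.8 ft; the jump forms here

Fr₁ = V₁/√(g·y₁) = 80.9/√(32.2×5.54) = 6.06.
From the momentum equation for a rectangular channel, y₂/y₁ = ½[√(1 + 8Fr₁²) − 1] = ½[√294.5 − 1] = 8.08.
y₂ = 8.08 × 5.54 = 44.8 ft.
Tailwater y_tw = 44.9 ft: y_tw ≈ y₂, so the jump forms here.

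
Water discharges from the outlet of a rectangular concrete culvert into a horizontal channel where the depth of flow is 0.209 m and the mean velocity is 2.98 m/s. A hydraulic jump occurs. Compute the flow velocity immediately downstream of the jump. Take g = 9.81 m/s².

V₂ = 1.20 m/s

Fr₁ = V₁/√(g·y₁) = 2.98/√(9.81×0.209) = 2.08.
Sequent-depth ratio: y₂/y₁ = ½[√(1 + 8Fr₁²) − 1] = ½[√35.65 − 1] = 2.49.
y₂ = 2.49 × 0.209 = 0.519 m.
q = V₁·y₁ = 2.98 × 0.209 = 0.623 m²/s.
V₂ = q/y₂ = 0.623/0.519 = 1.20 m/s.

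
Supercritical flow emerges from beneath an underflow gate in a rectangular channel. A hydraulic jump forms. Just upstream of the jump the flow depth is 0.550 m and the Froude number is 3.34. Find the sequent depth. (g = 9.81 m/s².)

Fr₁ = 3.34 (given).
Sequent-depth ratio: y₂/y₁ = ½[√(1 + 8Fr₁²) − 1] = ½[√90.24 − 1] = 4.25.
y₂ = 4.25 × 0.550 = 2.34 m.

y₂ = 2.34 m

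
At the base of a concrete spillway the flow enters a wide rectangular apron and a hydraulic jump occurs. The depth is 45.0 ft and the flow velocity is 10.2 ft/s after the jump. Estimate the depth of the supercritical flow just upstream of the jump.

y₁ = 5.73 ft

Fr₂ = V₂/√(g·y₂) = 10.2/√(32.2×45.0) = 0.268.
The Bélanger relation is symmetric: y₁/y₂ = ½[√(1 + 8Fr₂²) − 1] = ½[√1.574 − 1] = 0.127.
y₁ = 0.127 × 45.0 = 5.73 ft.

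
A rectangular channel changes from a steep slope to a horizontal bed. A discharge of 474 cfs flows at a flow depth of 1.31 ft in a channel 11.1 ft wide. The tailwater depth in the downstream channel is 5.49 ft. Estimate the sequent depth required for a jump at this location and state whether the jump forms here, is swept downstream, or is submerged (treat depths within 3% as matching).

q = Q/b = 474/11.1 = 42.7 ft²/s; V₁ = q/y₁ = 32.6 ft/s. Fr₁ = V₁/√(g·y₁) = 5.02.
Conjugate-depth relation: y₂/y₁ = ½[√(1 + 8Fr₁²) − 1] = ½[√202.5 − 1] = 6.62.
y₂ = 6.62 × 1.31 = 8.67 ft.
Tailwater y_tw = 5.49 ft: y_tw < y₂, so the jump is swept downstream.

y₂ = 8.67 ft; the jump is swept downstream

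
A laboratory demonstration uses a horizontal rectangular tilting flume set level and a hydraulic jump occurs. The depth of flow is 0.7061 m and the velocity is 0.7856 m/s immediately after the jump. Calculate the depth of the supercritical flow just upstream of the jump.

Fr₂ = V₂/√(g·y₂) = 0.7856/√(9.81×0.7061) = 0.2985.
The Bélanger relation is symmetric: y₁/y₂ = ½[√(1 + 8Fr₂²) − 1] = ½[√1.7128 − 1] = 0.1544.
y₁ = 0.1544 × 0.7061 = 0.1090 m.

y₁ = 0.1090 m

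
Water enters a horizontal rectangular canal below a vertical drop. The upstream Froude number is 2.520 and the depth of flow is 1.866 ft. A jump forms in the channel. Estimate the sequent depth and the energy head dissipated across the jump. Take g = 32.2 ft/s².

y₂ = 5.782 ft; ΔE = 1.392 ft

Fr₁ = 2.520 (given).
Bélanger equation: y₂/y₁ = ½[√(1 + 8Fr₁²) − 1] = ½[√51.803 − 1] = 3.099.
y₂ = 3.099 × 1.866 = 5.782 ft.
V₁ = Fr₁·√(g·y₁) = 2.520×√(32.2×1.866) = 19.53 ft/s; q = V₁·y₁ = 36.45 ft²/s. V₂ = q/y₂ = 36.45/5.782 = 6.304 ft/s. E₁ = y₁ + V₁²/2g = 7.791 ft; E₂ = y₂ + V₂²/2g = 6.399 ft. ΔE = E₁ − E₂ = 1.392 ft.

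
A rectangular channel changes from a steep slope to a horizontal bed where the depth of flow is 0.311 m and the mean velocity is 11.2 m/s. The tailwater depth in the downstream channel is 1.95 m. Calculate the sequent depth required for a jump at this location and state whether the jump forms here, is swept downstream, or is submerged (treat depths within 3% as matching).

Fr₁ = V₁/√(g·y₁) = 11.2/√(9.81×0.311) = 6.41.
Sequent-depth ratio: y₂/y₁ = ½[√(1 + 8Fr₁²) − 1] = ½[√329.9 − 1] = 8.58.
y₂ = 8.58 × 0.311 = 2.67 m.
Tailwater y_tw = 1.95 m: y_tw < y₂, so the jump is swept downstream.

y₂ = 2.67 m; the jump is swept downstream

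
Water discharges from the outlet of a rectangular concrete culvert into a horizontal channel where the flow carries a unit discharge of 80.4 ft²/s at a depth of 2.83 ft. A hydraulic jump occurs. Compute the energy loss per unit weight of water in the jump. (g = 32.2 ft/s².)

ΔE = 3.89 ft

V₁ = q/y₁ = 80.4/2.83 = 28.4 ft/s. Fr₁ = V₁/√(g·y₁) = 28.4/√(32.2×2.83) = 2.98.
Conjugate-depth relation: y₂/y₁ = ½[√(1 + 8Fr₁²) − 1] = ½[√71.86 − 1] = 3.74.
y₂ = 3.74 × 2.83 = 10.6 ft.
Head loss: ΔE = (y₂ − y₁)³/(4y₁y₂) = (10.6 − 2.83)³/(4×2.83×10.6) = 465/120 = 3.89 ft.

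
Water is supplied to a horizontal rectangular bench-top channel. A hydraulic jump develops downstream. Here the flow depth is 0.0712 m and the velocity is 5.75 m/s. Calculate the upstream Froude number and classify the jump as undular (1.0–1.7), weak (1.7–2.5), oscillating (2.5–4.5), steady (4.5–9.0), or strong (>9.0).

Fr₁ = V₁/√(g·y₁) = 5.75/√(9.81×0.0712) = 6.88.
Fr₁ = 6.88 lies in the steady range.

Fr₁ = 6.88; steady jump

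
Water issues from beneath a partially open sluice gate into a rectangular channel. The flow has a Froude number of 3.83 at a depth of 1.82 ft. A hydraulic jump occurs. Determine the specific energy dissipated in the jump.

Fr₁ = 3.83 (given).
Bélanger equation: y₂/y₁ = ½[√(1 + 8Fr₁²) − 1] = ½[√118.4 − 1] = 4.94.
y₂ = 4.94 × 1.82 = 8.99 ft.
Head loss: ΔE = (y₂ − y₁)³/(4y₁y₂) = (8.99 − 1.82)³/(4×1.82×8.99) = 369/65.4 = 5.63 ft.

ΔE = 5.63 ft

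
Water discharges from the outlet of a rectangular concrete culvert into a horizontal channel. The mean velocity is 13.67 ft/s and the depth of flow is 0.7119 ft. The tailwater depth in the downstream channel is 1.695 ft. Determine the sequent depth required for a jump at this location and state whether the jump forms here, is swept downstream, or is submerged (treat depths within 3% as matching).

Fr₁ = V₁/√(g·y₁) = 13.67/√(32.2×0.7119) = 2.855.
Conjugate-depth relation: y₂/y₁ = ½[√(1 + 8Fr₁²) − 1] = ½[√66.216 − 1] = 3.569.
y₂ = 3.569 × 0.7119 = 2.541 ft.
Tailwater y_tw = 1.695 ft: y_tw < y₂, so the jump is swept downstream.

y₂ = 2.541 ft; the jump is swept downstream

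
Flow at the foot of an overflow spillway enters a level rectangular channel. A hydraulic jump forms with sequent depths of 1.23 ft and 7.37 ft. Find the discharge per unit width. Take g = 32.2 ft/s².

For a rectangular channel the momentum equation gives q² = ½·g·y₁·y₂·(y₁ + y₂) = ½×32.2×1.23×7.37×8.60 = 1255.
q = √1255 = 35.4 ft²/s.

q = 35.4 ft²/s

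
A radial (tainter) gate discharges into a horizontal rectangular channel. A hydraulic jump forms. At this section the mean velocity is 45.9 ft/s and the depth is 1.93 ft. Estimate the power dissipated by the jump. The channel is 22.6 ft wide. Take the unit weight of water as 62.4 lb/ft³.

Fr₁ = V₁/√(g·y₁) = 45.9/√(32.2×1.93) = 5.82.
From the momentum equation for a rectangular channel, y₂/y₁ = ½[√(1 + 8Fr₁²) − 1] = ½[√272.2 − 1] = 7.75.
y₂ = 7.75 × 1.93 = 15.0 ft.
q = V₁·y₁ = 45.9 × 1.93 = 88.6 ft²/s. V₂ = q/y₂ = 88.6/15.0 = 5.92 ft/s. E₁ = y₁ + V₁²/2g = 34.6 ft; E₂ = y₂ + V₂²/2g = 15.5 ft. ΔE = E₁ − E₂ = 19.1 ft.
Q = q·b = 88.6 × 22.6 = 2002 cfs. P = γ·Q·ΔE/550 = 62.4 × 2002 × 19.1 / 550 = 4348 hp.

P = 4348 hp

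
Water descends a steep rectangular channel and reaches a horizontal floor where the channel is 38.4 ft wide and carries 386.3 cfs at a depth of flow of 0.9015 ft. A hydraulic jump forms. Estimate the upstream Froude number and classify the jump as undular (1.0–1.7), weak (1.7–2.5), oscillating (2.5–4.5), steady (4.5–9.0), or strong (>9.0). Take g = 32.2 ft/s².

Fr₁ = 2.071; weak jump

q = Q/b = 386.3/38.4 = 10.06 ft²/s; V₁ = q/y₁ = 11.16 ft/s. Fr₁ = V₁/√(g·y₁) = 2.071.
Fr₁ = 2.071 lies in the weak range.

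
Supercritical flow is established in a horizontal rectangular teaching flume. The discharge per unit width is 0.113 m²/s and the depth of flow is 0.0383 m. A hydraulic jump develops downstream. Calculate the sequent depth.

V₁ = q/y₁ = 0.113/0.0383 = 2.95 m/s. Fr₁ = V₁/√(g·y₁) = 2.95/√(9.81×0.0383) = 4.81.
Bélanger equation: y₂/y₁ = ½[√(1 + 8Fr₁²) − 1] = ½[√186.3 − 1] = 6.33.
y₂ = 6.33 × 0.0383 = 0.242 m.

y₂ = 0.242 m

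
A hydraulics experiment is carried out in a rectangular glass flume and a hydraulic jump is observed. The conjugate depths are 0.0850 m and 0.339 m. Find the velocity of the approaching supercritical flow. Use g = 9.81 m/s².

For a rectangular channel the momentum equation gives q² = ½·g·y₁·y₂·(y₁ + y₂) = ½×9.81×0.0850×0.339×0.424 = 0.0599.
q = √0.0599 = 0.245 m²/s.
V₁ = q/y₁ = 0.245/0.0850 = 2.88 m/s.

V₁ = 2.88 m/s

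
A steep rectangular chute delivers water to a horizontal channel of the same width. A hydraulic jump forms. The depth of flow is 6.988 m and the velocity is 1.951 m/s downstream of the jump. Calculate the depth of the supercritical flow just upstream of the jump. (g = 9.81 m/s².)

y₁ = 0.7049 m

Fr₂ = V₂/√(g·y₂) = 1.951/√(9.81×6.988) = 0.2356.
From the momentum equation (using Fr₂), y₁/y₂ = ½[√(1 + 8Fr₂²) − 1] = ½[√1.4442 − 1] = 0.1009.
y₁ = 0.1009 × 6.988 = 0.7049 m.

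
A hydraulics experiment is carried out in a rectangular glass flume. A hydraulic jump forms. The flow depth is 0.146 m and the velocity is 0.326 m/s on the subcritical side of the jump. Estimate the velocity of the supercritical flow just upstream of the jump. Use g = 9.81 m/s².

Fr₂ = V₂/√(g·y₂) = 0.326/√(9.81×0.146) = 0.272.
From the momentum equation (using Fr₂), y₁/y₂ = ½[√(1 + 8Fr₂²) − 1] = ½[√1.594 − 1] = 0.131.
y₁ = 0.131 × 0.146 = 0.0192 m.
V₁ = q/y₁ = 0.0476/0.0192 = 2.48 m/s.

V₁ = 2.48 m/s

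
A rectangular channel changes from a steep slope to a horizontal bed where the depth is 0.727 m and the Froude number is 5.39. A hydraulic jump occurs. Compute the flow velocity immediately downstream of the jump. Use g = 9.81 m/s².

V₂ = 2.02 m/s

Fr₁ = 5.39 (given).
Bélanger equation: y₂/y₁ = ½[√(1 + 8Fr₁²) − 1] = ½[√233.4 − 1] = 7.14.
y₂ = 7.14 × 0.727 = 5.19 m.
V₁ = Fr₁·√(g·y₁) = 5.39×√(9.81×0.727) = 14.4 m/s; q = V₁·y₁ = 10.5 m²/s.
V₂ = q/y₂ = 10.5/5.19 = 2.02 m/s.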